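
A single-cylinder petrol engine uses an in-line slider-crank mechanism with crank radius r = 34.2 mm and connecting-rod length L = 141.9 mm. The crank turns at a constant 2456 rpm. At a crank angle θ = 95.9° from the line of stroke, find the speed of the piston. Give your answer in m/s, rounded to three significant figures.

8.53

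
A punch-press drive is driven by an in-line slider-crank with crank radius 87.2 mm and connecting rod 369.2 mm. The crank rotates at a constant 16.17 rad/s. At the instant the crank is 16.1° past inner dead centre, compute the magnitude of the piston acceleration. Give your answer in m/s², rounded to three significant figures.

26.5

ω = 16.17 rad/s
x(θ) = r cosθ + √(L² − r² sin²θ); with ω constant, a = ω²·d²x/dθ².
d²x/dθ² = −r cosθ − r²(cos2θ)/√u − r⁴ sin²2θ/(4u^{3/2}),  u = L² − r² sin²θ = 0.135724 m².
Substituting r = 0.0872 m, L = 0.3692 m, θ = 16.1°: d²x/dθ² = -0.10133 m.
a = ω²·d²x/dθ² = (16.17)²·(-0.10133) = -26.494 m/s²;  |a| = 26.494 m/s².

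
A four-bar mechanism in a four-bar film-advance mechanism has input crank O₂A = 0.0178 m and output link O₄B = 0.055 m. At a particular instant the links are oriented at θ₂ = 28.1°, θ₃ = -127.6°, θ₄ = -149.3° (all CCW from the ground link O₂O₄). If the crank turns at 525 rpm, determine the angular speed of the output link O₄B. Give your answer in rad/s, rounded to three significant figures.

19.8

ω₂ = 54.98 rad/s (from 525 rpm).
Differentiating the loop-closure r₂e^{iθ₂}+r₃e^{iθ₃}=r₁+r₄e^{iθ₄} gives r₂ω₂e^{iθ₂}+r₃ω₃e^{iθ₃}=r₄ω₄e^{iθ₄}.
Eliminating the other unknown: ω₄ = r₂ω₂ sin(θ₂−θ₃) / [r₄ sin(θ₄−θ₃)].
Numerator sine = +0.41151; denominator sine = -0.36975.
Result = 0.0178·54.98·(+0.41151) / (0.055·(-0.36975)) = -19.803 rad/s; magnitude 19.803 rad/s.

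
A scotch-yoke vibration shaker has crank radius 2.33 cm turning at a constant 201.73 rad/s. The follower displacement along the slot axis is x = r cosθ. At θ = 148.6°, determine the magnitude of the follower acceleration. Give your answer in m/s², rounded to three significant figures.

809

ω = 201.7 rad/s
x = r cosθ ⇒ ẍ = −rω² cosθ (ω constant).
|a| = rω²|cosθ| = 0.0233·(201.7)²·|cos 148.6°| = 809.33 m/s².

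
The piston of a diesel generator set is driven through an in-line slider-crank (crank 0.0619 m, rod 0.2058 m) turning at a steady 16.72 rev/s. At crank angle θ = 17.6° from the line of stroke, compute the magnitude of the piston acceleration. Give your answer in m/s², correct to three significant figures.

821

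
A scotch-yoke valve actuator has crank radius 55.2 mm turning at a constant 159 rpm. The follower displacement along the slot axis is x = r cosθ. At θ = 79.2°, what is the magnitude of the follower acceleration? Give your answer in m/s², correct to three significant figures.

2.87

ω = 16.65 rad/s (from 159 rpm).
x = r cosθ ⇒ ẍ = −rω² cosθ (ω constant).
|a| = rω²|cosθ| = 0.0552·(16.65)²·|cos 79.2°| = 2.8676 m/s².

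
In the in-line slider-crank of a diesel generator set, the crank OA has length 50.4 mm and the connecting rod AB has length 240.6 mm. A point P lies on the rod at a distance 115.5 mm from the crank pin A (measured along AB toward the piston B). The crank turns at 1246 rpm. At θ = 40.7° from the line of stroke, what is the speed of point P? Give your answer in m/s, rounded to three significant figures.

ω = 130.5 rad/s.  Crank-pin speed |V_A| = rω = 6.5762 m/s, perpendicular to OA.
Rod angle: sinφ = −(r/L) sinθ ⇒ φ = -7.851°; ω_rod = −rω cosθ/√(L²−r²sin²θ) = -20.918 rad/s.
V_P = V_A + ω_rod × AP, with AP = 0.1155 m along the rod.
Components: V_Px = −rω sinθ − a·ω_rod·sinφ = -4.6184 m/s;  V_Py = rω cosθ + a·ω_rod·cosφ = +2.5923 m/s.
|V_P| = √(V_Px² + V_Py²) = 5.2962 m/s.

5.30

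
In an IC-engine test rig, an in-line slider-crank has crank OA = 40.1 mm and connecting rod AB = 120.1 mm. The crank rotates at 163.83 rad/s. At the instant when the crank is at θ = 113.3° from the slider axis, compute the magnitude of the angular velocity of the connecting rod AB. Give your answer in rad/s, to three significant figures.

ω = 163.8 rad/s
The rod makes angle φ with the slider axis where L sinφ = r sinθ; differentiating, L cosφ·φ̇ = r ω cosθ.
L cosφ = √(L² − r² sin²θ) = 0.11431 m.
|ω_rod| = r ω |cosθ| / √(L² − r² sin²θ) = 0.0401·163.8·0.39555/0.11431 = 22.732 rad/s.

22.7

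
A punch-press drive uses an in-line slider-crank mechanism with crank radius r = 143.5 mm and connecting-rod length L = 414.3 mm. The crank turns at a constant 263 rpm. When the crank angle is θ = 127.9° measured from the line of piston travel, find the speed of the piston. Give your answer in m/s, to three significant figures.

ω = 2π·263/60 = 27.54 rad/s
For an in-line slider-crank, x = r cosθ + √(L² − r² sin²θ), so v = −rω sinθ·[1 + r cosθ/√(L² − r² sin²θ)].
With r = 0.1435 m, L = 0.4143 m, θ = 127.9°: √(L² − r² sin²θ) = 0.39853 m.
v = −0.1435·27.54·0.78908·[1 + 0.1435·-0.61429/0.39853] = -2.4288 m/s.
|v| = 2.4288 m/s.

2.43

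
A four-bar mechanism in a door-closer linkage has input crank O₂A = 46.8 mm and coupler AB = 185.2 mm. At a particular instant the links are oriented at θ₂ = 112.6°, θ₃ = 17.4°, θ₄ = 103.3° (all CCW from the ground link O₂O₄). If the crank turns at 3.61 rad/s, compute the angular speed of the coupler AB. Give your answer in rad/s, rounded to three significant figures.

0.148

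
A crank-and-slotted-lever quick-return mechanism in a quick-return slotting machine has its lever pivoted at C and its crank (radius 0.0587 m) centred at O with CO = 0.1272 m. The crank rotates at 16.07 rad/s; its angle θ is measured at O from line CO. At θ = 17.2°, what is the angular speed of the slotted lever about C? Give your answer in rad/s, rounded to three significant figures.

ω = 16.07 rad/s
Crank pin A relative to C: A = (d + r cosθ, r sinθ); lever angle φ = atan2(r sinθ, d + r cosθ).
Differentiating tanφ: φ̇ = rω(d cosθ + r)/(d² + r² + 2dr cosθ).
d² + r² + 2dr cosθ = |CA|² = 0.033891 m²;  d cosθ + r = +0.18021 m.
|ω_lever| = |0.0587·16.07·+0.18021| / 0.033891 = 5.0159 rad/s.

5.02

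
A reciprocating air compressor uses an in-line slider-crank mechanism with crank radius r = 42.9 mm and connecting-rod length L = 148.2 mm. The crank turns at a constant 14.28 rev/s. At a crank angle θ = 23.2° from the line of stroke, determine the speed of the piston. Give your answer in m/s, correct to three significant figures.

ω = 2π·14.3 = 89.72 rad/s
For an in-line slider-crank, x = r cosθ + √(L² − r² sin²θ), so v = −rω sinθ·[1 + r cosθ/√(L² − r² sin²θ)].
With r = 0.0429 m, L = 0.1482 m, θ = 23.2°: √(L² − r² sin²θ) = 0.14723 m.
v = −0.0429·89.72·0.39394·[1 + 0.0429·0.91914/0.14723] = -1.9224 m/s.
|v| = 1.9224 m/s.

1.92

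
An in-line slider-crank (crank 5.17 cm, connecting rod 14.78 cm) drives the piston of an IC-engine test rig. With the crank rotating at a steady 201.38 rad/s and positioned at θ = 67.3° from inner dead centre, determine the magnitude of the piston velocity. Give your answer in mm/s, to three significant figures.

11000

ω = 201.4 rad/s
For an in-line slider-crank, x = r cosθ + √(L² − r² sin²θ), so v = −rω sinθ·[1 + r cosθ/√(L² − r² sin²θ)].
With r = 0.0517 m, L = 0.1478 m, θ = 67.3°: √(L² − r² sin²θ) = 0.13989 m.
v = −0.0517·201.4·0.92254·[1 + 0.0517·0.38591/0.13989] = -10.975 m/s.
|v| = 10.975 m/s = 10975 mm/s.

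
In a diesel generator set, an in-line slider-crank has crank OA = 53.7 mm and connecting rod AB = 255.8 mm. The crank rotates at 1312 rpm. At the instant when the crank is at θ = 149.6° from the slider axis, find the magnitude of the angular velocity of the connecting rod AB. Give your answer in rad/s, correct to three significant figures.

25.0

ω = 137.4 rad/s (converted from 1312 rpm).
The rod makes angle φ with the slider axis where L sinφ = r sinθ; differentiating, L cosφ·φ̇ = r ω cosθ.
L cosφ = √(L² − r² sin²θ) = 0.25435 m.
|ω_rod| = r ω |cosθ| / √(L² − r² sin²θ) = 0.0537·137.4·0.86251/0.25435 = 25.019 rad/s.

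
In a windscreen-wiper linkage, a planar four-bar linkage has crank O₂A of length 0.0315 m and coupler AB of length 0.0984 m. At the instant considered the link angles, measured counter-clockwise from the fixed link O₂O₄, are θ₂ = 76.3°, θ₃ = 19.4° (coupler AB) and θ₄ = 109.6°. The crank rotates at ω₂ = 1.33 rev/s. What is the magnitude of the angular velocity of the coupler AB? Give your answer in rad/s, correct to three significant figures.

1.47

ω₂ = 8.357 rad/s (from 1.33 rev/s).
Differentiating the loop-closure r₂e^{iθ₂}+r₃e^{iθ₃}=r₁+r₄e^{iθ₄} gives r₂ω₂e^{iθ₂}+r₃ω₃e^{iθ₃}=r₄ω₄e^{iθ₄}.
Eliminating the other unknown: ω₃ = r₂ω₂ sin(θ₄−θ₂) / [r₃ sin(θ₃−θ₄)].
Numerator sine = +0.54902; denominator sine = -0.99999.
Result = 0.0315·8.357·(+0.54902) / (0.0984·(-0.99999)) = -1.4687 rad/s; magnitude 1.4687 rad/s.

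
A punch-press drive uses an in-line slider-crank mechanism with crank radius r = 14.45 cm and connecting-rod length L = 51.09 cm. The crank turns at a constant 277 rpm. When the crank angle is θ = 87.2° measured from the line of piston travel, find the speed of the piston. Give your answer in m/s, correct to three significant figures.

4.25

ω = 2π·277/60 = 29.01 rad/s
For an in-line slider-crank, x = r cosθ + √(L² − r² sin²θ), so v = −rω sinθ·[1 + r cosθ/√(L² − r² sin²θ)].
With r = 0.1445 m, L = 0.5109 m, θ = 87.2°: √(L² − r² sin²θ) = 0.49009 m.
v = −0.1445·29.01·0.99881·[1 + 0.1445·0.04885/0.49009] = -4.2469 m/s.
|v| = 4.2469 m/s.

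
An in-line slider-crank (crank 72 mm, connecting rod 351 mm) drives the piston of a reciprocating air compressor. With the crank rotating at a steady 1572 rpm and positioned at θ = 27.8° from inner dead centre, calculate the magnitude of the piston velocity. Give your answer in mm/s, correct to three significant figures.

6540

ω = 2π·1572/60 = 164.6 rad/s
For an in-line slider-crank, x = r cosθ + √(L² − r² sin²θ), so v = −rω sinθ·[1 + r cosθ/√(L² − r² sin²θ)].
With r = 0.072 m, L = 0.351 m, θ = 27.8°: √(L² − r² sin²θ) = 0.34939 m.
v = −0.072·164.6·0.46639·[1 + 0.072·0.88458/0.34939] = -6.5356 m/s.
|v| = 6.5356 m/s = 6535.6 mm/s.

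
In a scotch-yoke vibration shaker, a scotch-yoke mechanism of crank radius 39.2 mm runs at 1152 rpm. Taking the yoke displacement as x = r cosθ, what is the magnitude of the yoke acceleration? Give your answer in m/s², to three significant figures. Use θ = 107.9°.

175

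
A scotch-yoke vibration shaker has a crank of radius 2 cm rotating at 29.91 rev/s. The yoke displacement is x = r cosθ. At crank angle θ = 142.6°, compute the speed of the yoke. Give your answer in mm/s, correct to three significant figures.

ω = 187.9 rad/s (from 29.91 rev/s).
x = r cosθ ⇒ ẋ = −rω sinθ.
|v| = rω|sinθ| = 0.02·187.9·|sin 142.6°| = 2.2829 m/s = 2282.9 mm/s.

2280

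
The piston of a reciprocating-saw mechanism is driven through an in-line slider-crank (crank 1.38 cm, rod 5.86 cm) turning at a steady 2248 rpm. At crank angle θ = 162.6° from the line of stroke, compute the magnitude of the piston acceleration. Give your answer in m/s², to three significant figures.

581

ω = 2π·2248/60 = 235.4 rad/s
x(θ) = r cosθ + √(L² − r² sin²θ); with ω constant, a = ω²·d²x/dθ².
d²x/dθ² = −r cosθ − r²(cos2θ)/√u − r⁴ sin²2θ/(4u^{3/2}),  u = L² − r² sin²θ = 0.00341693 m².
Substituting r = 0.0138 m, L = 0.0586 m, θ = 162.6°: d²x/dθ² = +0.010478 m.
a = ω²·d²x/dθ² = (235.4)²·(+0.010478) = +580.7 m/s²;  |a| = 580.7 m/s².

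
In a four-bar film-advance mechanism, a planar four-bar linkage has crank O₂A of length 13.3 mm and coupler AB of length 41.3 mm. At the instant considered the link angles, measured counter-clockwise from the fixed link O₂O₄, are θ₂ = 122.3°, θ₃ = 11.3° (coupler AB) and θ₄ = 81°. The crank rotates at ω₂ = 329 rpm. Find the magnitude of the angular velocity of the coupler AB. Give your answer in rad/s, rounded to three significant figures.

ω₂ = 34.45 rad/s (from 329 rpm).
Differentiating the loop-closure r₂e^{iθ₂}+r₃e^{iθ₃}=r₁+r₄e^{iθ₄} gives r₂ω₂e^{iθ₂}+r₃ω₃e^{iθ₃}=r₄ω₄e^{iθ₄}.
Eliminating the other unknown: ω₃ = r₂ω₂ sin(θ₄−θ₂) / [r₃ sin(θ₃−θ₄)].
Numerator sine = -0.66000; denominator sine = -0.93789.
Result = 0.0133·34.45·(-0.66000) / (0.0413·(-0.93789)) = +7.8076 rad/s; magnitude 7.8076 rad/s.

7.81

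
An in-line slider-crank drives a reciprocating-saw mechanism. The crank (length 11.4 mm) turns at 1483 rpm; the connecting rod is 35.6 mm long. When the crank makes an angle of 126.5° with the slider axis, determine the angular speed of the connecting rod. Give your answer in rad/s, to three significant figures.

30.6

ω = 155.3 rad/s (converted from 1483 rpm).
The rod makes angle φ with the slider axis where L sinφ = r sinθ; differentiating, L cosφ·φ̇ = r ω cosθ.
L cosφ = √(L² − r² sin²θ) = 0.0344 m.
|ω_rod| = r ω |cosθ| / √(L² − r² sin²θ) = 0.0114·155.3·0.59482/0.0344 = 30.613 rad/s.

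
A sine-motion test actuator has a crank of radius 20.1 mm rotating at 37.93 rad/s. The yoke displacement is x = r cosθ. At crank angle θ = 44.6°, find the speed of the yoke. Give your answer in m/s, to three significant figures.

ω = 37.93 rad/s
x = r cosθ ⇒ ẋ = −rω sinθ.
|v| = rω|sinθ| = 0.0201·37.93·|sin 44.6°| = 0.53532 m/s.

0.535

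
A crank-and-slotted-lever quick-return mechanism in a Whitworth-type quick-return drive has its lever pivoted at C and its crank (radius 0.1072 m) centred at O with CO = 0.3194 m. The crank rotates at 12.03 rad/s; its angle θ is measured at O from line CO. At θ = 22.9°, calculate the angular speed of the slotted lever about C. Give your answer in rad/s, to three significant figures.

2.93

ω = 12.03 rad/s
Crank pin A relative to C: A = (d + r cosθ, r sinθ); lever angle φ = atan2(r sinθ, d + r cosθ).
Differentiating tanφ: φ̇ = rω(d cosθ + r)/(d² + r² + 2dr cosθ).
d² + r² + 2dr cosθ = |CA|² = 0.17659 m²;  d cosθ + r = +0.40143 m.
|ω_lever| = |0.1072·12.03·+0.40143| / 0.17659 = 2.9316 rad/s.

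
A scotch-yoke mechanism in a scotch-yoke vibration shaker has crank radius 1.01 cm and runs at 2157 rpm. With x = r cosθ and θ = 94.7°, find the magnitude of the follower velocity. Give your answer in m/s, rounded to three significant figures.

2.27

ω = 225.9 rad/s (from 2157 rpm).
x = r cosθ ⇒ ẋ = −rω sinθ.
|v| = rω|sinθ| = 0.0101·225.9·|sin 94.7°| = 2.2737 m/s.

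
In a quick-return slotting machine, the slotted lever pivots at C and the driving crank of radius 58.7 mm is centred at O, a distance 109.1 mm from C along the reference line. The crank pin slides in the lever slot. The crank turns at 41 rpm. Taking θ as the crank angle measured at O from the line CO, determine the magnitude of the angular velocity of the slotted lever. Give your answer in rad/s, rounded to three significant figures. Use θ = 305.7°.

1.35

ω = 4.294 rad/s (from 41 rpm).
Crank pin A relative to C: A = (d + r cosθ, r sinθ); lever angle φ = atan2(r sinθ, d + r cosθ).
Differentiating tanφ: φ̇ = rω(d cosθ + r)/(d² + r² + 2dr cosθ).
d² + r² + 2dr cosθ = |CA|² = 0.0228227 m²;  d cosθ + r = +0.12236 m.
|ω_lever| = |0.0587·4.294·+0.12236| / 0.0228227 = 1.3513 rad/s.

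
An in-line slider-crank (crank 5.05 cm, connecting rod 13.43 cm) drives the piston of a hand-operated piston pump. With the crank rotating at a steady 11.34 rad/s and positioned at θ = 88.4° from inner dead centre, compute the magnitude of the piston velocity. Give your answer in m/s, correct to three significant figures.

0.579

ω = 11.34 rad/s
For an in-line slider-crank, x = r cosθ + √(L² − r² sin²θ), so v = −rω sinθ·[1 + r cosθ/√(L² − r² sin²θ)].
With r = 0.0505 m, L = 0.1343 m, θ = 88.4°: √(L² − r² sin²θ) = 0.12445 m.
v = −0.0505·11.34·0.99961·[1 + 0.0505·0.02792/0.12445] = -0.57893 m/s.
|v| = 0.57893 m/s.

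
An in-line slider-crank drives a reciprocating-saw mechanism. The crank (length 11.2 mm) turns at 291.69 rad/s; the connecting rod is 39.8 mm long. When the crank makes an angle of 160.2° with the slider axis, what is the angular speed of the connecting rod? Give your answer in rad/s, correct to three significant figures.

77.6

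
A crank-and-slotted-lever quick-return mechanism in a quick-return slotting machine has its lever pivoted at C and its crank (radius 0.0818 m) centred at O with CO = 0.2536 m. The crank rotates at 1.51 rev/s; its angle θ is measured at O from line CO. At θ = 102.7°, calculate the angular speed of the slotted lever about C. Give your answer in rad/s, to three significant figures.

0.327

ω = 9.488 rad/s (from 1.51 rev/s).
Crank pin A relative to C: A = (d + r cosθ, r sinθ); lever angle φ = atan2(r sinθ, d + r cosθ).
Differentiating tanφ: φ̇ = rω(d cosθ + r)/(d² + r² + 2dr cosθ).
d² + r² + 2dr cosθ = |CA|² = 0.061883 m²;  d cosθ + r = +0.026047 m.
|ω_lever| = |0.0818·9.488·+0.026047| / 0.061883 = 0.32666 rad/s.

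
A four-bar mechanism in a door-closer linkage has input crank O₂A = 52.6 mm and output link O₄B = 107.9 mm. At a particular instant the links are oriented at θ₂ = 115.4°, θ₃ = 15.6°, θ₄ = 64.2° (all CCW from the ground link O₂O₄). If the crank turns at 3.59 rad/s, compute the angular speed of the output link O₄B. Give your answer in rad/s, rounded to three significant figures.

2.30

ω₂ = 3.59 rad/s
Differentiating the loop-closure r₂e^{iθ₂}+r₃e^{iθ₃}=r₁+r₄e^{iθ₄} gives r₂ω₂e^{iθ₂}+r₃ω₃e^{iθ₃}=r₄ω₄e^{iθ₄}.
Eliminating the other unknown: ω₄ = r₂ω₂ sin(θ₂−θ₃) / [r₄ sin(θ₄−θ₃)].
Numerator sine = +0.98541; denominator sine = +0.75011.
Result = 0.0526·3.59·(+0.98541) / (0.1079·(+0.75011)) = +2.2991 rad/s; magnitude 2.2991 rad/s.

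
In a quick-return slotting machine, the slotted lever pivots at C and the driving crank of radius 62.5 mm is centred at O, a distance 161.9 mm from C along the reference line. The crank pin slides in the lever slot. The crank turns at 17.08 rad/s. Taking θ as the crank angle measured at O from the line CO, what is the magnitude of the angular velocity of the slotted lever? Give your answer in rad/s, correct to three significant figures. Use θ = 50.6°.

4.11

ω = 17.08 rad/s
Crank pin A relative to C: A = (d + r cosθ, r sinθ); lever angle φ = atan2(r sinθ, d + r cosθ).
Differentiating tanφ: φ̇ = rω(d cosθ + r)/(d² + r² + 2dr cosθ).
d² + r² + 2dr cosθ = |CA|² = 0.0429632 m²;  d cosθ + r = +0.16526 m.
|ω_lever| = |0.0625·17.08·+0.16526| / 0.0429632 = 4.1063 rad/s.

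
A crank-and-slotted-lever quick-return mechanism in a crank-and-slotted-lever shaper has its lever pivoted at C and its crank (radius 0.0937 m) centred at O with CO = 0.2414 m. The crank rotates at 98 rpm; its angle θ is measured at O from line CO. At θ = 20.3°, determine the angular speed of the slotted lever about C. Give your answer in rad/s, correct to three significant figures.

2.81

ω = 10.26 rad/s (from 98 rpm).
Crank pin A relative to C: A = (d + r cosθ, r sinθ); lever angle φ = atan2(r sinθ, d + r cosθ).
Differentiating tanφ: φ̇ = rω(d cosθ + r)/(d² + r² + 2dr cosθ).
d² + r² + 2dr cosθ = |CA|² = 0.109482 m²;  d cosθ + r = +0.32011 m.
|ω_lever| = |0.0937·10.26·+0.32011| / 0.109482 = 2.8115 rad/s.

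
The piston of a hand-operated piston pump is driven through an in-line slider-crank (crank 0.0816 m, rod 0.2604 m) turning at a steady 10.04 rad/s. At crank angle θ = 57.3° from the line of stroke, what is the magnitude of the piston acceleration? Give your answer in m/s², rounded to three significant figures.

3.39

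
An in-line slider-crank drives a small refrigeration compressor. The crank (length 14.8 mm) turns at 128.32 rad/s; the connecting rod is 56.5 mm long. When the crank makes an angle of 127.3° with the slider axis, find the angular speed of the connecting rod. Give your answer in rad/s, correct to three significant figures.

20.8

ω = 128.3 rad/s
The rod makes angle φ with the slider axis where L sinφ = r sinθ; differentiating, L cosφ·φ̇ = r ω cosθ.
L cosφ = √(L² − r² sin²θ) = 0.05526 m.
|ω_rod| = r ω |cosθ| / √(L² − r² sin²θ) = 0.0148·128.3·0.60599/0.05526 = 20.826 rad/s.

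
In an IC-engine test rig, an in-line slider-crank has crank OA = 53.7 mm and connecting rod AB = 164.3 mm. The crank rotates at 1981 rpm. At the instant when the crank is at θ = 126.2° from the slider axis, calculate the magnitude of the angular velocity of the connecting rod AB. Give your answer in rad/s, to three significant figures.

ω = 207.4 rad/s (converted from 1981 rpm).
The rod makes angle φ with the slider axis where L sinφ = r sinθ; differentiating, L cosφ·φ̇ = r ω cosθ.
L cosφ = √(L² − r² sin²θ) = 0.15848 m.
|ω_rod| = r ω |cosθ| / √(L² − r² sin²θ) = 0.0537·207.4·0.59061/0.15848 = 41.515 rad/s.

41.5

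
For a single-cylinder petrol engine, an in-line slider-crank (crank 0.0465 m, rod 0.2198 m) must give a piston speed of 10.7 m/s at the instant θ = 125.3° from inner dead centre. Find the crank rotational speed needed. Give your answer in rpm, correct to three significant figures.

3070

For an in-line slider-crank, |v_piston| = rω|sinθ|·[1 + r cosθ/√(L² − r² sin²θ)].
With r = 0.0465 m, L = 0.2198 m, θ = 125.3°: the bracketed kinematic factor |dx/dθ| = 0.03324 m.
ω = v/|dx/dθ| = 10.7/0.03324 = 321.9 rad/s.
N = 60ω/(2π) = 3073.9 rpm.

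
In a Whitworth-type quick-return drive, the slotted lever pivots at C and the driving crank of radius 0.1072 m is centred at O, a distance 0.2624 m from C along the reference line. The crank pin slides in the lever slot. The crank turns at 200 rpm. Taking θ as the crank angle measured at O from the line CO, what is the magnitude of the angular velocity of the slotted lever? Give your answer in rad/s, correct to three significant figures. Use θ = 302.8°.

5.05

ω = 20.94 rad/s (from 200 rpm).
Crank pin A relative to C: A = (d + r cosθ, r sinθ); lever angle φ = atan2(r sinθ, d + r cosθ).
Differentiating tanφ: φ̇ = rω(d cosθ + r)/(d² + r² + 2dr cosθ).
d² + r² + 2dr cosθ = |CA|² = 0.110821 m²;  d cosθ + r = +0.24934 m.
|ω_lever| = |0.1072·20.94·+0.24934| / 0.110821 = 5.0516 rad/s.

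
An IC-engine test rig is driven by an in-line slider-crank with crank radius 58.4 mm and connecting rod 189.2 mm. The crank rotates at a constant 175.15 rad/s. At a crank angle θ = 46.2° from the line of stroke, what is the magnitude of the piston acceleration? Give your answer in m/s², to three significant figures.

1230

ω = 175.2 rad/s
x(θ) = r cosθ + √(L² − r² sin²θ); with ω constant, a = ω²·d²x/dθ².
d²x/dθ² = −r cosθ − r²(cos2θ)/√u − r⁴ sin²2θ/(4u^{3/2}),  u = L² − r² sin²θ = 0.03402 m².
Substituting r = 0.0584 m, L = 0.1892 m, θ = 46.2°: d²x/dθ² = -0.040109 m.
a = ω²·d²x/dθ² = (175.2)²·(-0.040109) = -1230.5 m/s²;  |a| = 1230.5 m/s².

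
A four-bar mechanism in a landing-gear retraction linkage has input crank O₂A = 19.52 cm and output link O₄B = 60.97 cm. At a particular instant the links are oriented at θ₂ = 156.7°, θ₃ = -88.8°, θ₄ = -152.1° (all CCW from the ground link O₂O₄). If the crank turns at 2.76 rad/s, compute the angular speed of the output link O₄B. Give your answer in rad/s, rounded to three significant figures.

0.900

ω₂ = 2.76 rad/s
Differentiating the loop-closure r₂e^{iθ₂}+r₃e^{iθ₃}=r₁+r₄e^{iθ₄} gives r₂ω₂e^{iθ₂}+r₃ω₃e^{iθ₃}=r₄ω₄e^{iθ₄}.
Eliminating the other unknown: ω₄ = r₂ω₂ sin(θ₂−θ₃) / [r₄ sin(θ₄−θ₃)].
Numerator sine = -0.90996; denominator sine = -0.89337.
Result = 0.1952·2.76·(-0.90996) / (0.6097·(-0.89337)) = +0.90004 rad/s; magnitude 0.90004 rad/s.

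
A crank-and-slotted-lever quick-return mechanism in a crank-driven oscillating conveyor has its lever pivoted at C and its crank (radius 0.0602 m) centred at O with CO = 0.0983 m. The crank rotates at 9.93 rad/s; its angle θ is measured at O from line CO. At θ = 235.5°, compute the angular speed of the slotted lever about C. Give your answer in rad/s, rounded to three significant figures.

0.411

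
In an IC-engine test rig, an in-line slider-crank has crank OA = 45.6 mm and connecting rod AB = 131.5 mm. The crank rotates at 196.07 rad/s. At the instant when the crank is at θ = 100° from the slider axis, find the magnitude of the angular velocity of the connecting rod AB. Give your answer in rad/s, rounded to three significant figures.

12.6

ω = 196.1 rad/s
The rod makes angle φ with the slider axis where L sinφ = r sinθ; differentiating, L cosφ·φ̇ = r ω cosθ.
L cosφ = √(L² − r² sin²θ) = 0.12359 m.
|ω_rod| = r ω |cosθ| / √(L² − r² sin²θ) = 0.0456·196.1·0.17365/0.12359 = 12.562 rad/s.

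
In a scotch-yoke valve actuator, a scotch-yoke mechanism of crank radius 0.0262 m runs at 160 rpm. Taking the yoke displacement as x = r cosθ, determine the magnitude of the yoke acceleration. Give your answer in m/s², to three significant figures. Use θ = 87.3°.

ω = 16.76 rad/s (from 160 rpm).
x = r cosθ ⇒ ẍ = −rω² cosθ (ω constant).
|a| = rω²|cosθ| = 0.0262·(16.76)²·|cos 87.3°| = 0.34648 m/s².

0.346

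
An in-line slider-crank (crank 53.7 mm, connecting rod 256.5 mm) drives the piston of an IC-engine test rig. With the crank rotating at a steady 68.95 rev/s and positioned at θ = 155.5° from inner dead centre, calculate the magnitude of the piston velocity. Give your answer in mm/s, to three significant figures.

7800

ω = 2π·69 = 433.2 rad/s
For an in-line slider-crank, x = r cosθ + √(L² − r² sin²θ), so v = −rω sinθ·[1 + r cosθ/√(L² − r² sin²θ)].
With r = 0.0537 m, L = 0.2565 m, θ = 155.5°: √(L² − r² sin²θ) = 0.25553 m.
v = −0.0537·433.2·0.41469·[1 + 0.0537·-0.90996/0.25553] = -7.8026 m/s.
|v| = 7.8026 m/s = 7802.6 mm/s.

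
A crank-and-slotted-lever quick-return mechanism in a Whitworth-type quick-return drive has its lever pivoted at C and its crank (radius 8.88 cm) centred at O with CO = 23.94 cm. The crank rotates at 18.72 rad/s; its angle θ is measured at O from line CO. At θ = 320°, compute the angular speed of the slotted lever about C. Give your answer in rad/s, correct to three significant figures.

ω = 18.72 rad/s
Crank pin A relative to C: A = (d + r cosθ, r sinθ); lever angle φ = atan2(r sinθ, d + r cosθ).
Differentiating tanφ: φ̇ = rω(d cosθ + r)/(d² + r² + 2dr cosθ).
d² + r² + 2dr cosθ = |CA|² = 0.097768 m²;  d cosθ + r = +0.27219 m.
|ω_lever| = |0.0888·18.72·+0.27219| / 0.097768 = 4.628 rad/s.

4.63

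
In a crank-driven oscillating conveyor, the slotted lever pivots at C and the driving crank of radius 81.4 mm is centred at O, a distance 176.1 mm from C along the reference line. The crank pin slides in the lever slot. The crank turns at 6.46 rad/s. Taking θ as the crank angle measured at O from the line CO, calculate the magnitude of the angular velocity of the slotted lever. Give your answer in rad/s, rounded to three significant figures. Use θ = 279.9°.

ω = 6.46 rad/s
Crank pin A relative to C: A = (d + r cosθ, r sinθ); lever angle φ = atan2(r sinθ, d + r cosθ).
Differentiating tanφ: φ̇ = rω(d cosθ + r)/(d² + r² + 2dr cosθ).
d² + r² + 2dr cosθ = |CA|² = 0.0425662 m²;  d cosθ + r = +0.11168 m.
|ω_lever| = |0.0814·6.46·+0.11168| / 0.0425662 = 1.3796 rad/s.

1.38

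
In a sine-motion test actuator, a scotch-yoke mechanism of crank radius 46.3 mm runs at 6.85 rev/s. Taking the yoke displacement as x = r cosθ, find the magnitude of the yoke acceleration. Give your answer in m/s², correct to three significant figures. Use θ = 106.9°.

ω = 43.04 rad/s (from 6.85 rev/s).
x = r cosθ ⇒ ẍ = −rω² cosθ (ω constant).
|a| = rω²|cosθ| = 0.0463·(43.04)²·|cos 106.9°| = 24.933 m/s².

24.9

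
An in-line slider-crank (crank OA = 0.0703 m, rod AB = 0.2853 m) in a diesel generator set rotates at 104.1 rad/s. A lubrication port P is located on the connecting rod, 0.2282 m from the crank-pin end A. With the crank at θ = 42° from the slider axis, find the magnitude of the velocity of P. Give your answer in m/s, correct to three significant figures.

5.73

ω = 104.1 rad/s.  Crank-pin speed |V_A| = rω = 7.3182 m/s, perpendicular to OA.
Rod angle: sinφ = −(r/L) sinθ ⇒ φ = -9.490°; ω_rod = −rω cosθ/√(L²−r²sin²θ) = -19.327 rad/s.
V_P = V_A + ω_rod × AP, with AP = 0.2282 m along the rod.
Components: V_Px = −rω sinθ − a·ω_rod·sinφ = -5.624 m/s;  V_Py = rω cosθ + a·ω_rod·cosφ = +1.0885 m/s.
|V_P| = √(V_Px² + V_Py²) = 5.7284 m/s.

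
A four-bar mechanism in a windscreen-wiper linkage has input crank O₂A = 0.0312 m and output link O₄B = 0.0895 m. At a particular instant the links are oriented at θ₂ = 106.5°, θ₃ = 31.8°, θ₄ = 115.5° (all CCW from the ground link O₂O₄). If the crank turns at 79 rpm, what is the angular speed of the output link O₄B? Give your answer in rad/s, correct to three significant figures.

2.80

ω₂ = 8.273 rad/s (from 79 rpm).
Differentiating the loop-closure r₂e^{iθ₂}+r₃e^{iθ₃}=r₁+r₄e^{iθ₄} gives r₂ω₂e^{iθ₂}+r₃ω₃e^{iθ₃}=r₄ω₄e^{iθ₄}.
Eliminating the other unknown: ω₄ = r₂ω₂ sin(θ₂−θ₃) / [r₄ sin(θ₄−θ₃)].
Numerator sine = +0.96456; denominator sine = +0.99396.
Result = 0.0312·8.273·(+0.96456) / (0.0895·(+0.99396)) = +2.7986 rad/s; magnitude 2.7986 rad/s.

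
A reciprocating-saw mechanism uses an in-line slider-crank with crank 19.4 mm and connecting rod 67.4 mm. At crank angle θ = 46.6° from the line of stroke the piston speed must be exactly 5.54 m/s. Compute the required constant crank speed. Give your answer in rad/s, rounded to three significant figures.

For an in-line slider-crank, |v_piston| = rω|sinθ|·[1 + r cosθ/√(L² − r² sin²θ)].
With r = 0.0194 m, L = 0.0674 m, θ = 46.6°: the bracketed kinematic factor |dx/dθ| = 0.016946 m.
ω = v/|dx/dθ| = 5.54/0.016946 = 326.92 rad/s.

327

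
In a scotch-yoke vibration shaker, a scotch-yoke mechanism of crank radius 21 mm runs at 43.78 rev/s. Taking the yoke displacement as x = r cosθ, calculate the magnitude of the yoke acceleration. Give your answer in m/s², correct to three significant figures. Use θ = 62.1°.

ω = 275.1 rad/s (from 43.78 rev/s).
x = r cosθ ⇒ ẍ = −rω² cosθ (ω constant).
|a| = rω²|cosθ| = 0.021·(275.1)²·|cos 62.1°| = 743.55 m/s².

744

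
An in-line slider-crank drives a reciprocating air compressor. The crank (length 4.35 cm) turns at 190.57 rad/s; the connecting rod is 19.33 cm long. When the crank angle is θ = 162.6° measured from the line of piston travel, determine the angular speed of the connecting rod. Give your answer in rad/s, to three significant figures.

ω = 190.6 rad/s
The rod makes angle φ with the slider axis where L sinφ = r sinθ; differentiating, L cosφ·φ̇ = r ω cosθ.
L cosφ = √(L² − r² sin²θ) = 0.19286 m.
|ω_rod| = r ω |cosθ| / √(L² − r² sin²θ) = 0.0435·190.6·0.95424/0.19286 = 41.016 rad/s.

41.0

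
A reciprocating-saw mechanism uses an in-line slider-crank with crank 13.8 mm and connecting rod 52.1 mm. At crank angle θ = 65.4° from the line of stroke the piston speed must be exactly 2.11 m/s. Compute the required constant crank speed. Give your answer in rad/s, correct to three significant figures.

151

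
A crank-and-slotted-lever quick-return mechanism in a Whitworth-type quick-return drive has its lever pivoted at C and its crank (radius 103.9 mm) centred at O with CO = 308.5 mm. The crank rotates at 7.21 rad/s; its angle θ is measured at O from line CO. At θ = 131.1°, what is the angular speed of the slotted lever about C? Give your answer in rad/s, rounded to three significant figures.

1.16

ω = 7.21 rad/s
Crank pin A relative to C: A = (d + r cosθ, r sinθ); lever angle φ = atan2(r sinθ, d + r cosθ).
Differentiating tanφ: φ̇ = rω(d cosθ + r)/(d² + r² + 2dr cosθ).
d² + r² + 2dr cosθ = |CA|² = 0.0638256 m²;  d cosθ + r = -0.0989 m.
|ω_lever| = |0.1039·7.21·-0.0989| / 0.0638256 = 1.1608 rad/s.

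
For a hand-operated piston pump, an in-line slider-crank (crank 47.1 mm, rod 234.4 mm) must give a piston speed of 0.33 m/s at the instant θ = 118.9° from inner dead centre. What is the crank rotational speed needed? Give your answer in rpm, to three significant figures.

84.8

For an in-line slider-crank, |v_piston| = rω|sinθ|·[1 + r cosθ/√(L² − r² sin²θ)].
With r = 0.0471 m, L = 0.2344 m, θ = 118.9°: the bracketed kinematic factor |dx/dθ| = 0.037167 m.
ω = v/|dx/dθ| = 0.33/0.037167 = 8.8789 rad/s.
N = 60ω/(2π) = 84.787 rpm.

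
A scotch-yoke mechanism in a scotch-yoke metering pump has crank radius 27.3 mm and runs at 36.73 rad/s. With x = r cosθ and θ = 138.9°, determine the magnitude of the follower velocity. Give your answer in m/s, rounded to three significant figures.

0.659

ω = 36.73 rad/s
x = r cosθ ⇒ ẋ = −rω sinθ.
|v| = rω|sinθ| = 0.0273·36.73·|sin 138.9°| = 0.65917 m/s.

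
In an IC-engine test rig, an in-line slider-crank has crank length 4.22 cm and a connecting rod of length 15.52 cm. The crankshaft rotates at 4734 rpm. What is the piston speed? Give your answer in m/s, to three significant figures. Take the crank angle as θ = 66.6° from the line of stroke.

21.3

ω = 2π·4734/60 = 495.7 rad/s
For an in-line slider-crank, x = r cosθ + √(L² − r² sin²θ), so v = −rω sinθ·[1 + r cosθ/√(L² − r² sin²θ)].
With r = 0.0422 m, L = 0.1552 m, θ = 66.6°: √(L² − r² sin²θ) = 0.15029 m.
v = −0.0422·495.7·0.91775·[1 + 0.0422·0.39715/0.15029] = -21.341 m/s.
|v| = 21.341 m/s.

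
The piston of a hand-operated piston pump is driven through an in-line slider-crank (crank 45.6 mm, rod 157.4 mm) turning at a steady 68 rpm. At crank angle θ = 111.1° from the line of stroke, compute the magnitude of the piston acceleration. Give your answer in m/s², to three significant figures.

ω = 2π·68/60 = 7.121 rad/s
x(θ) = r cosθ + √(L² − r² sin²θ); with ω constant, a = ω²·d²x/dθ².
d²x/dθ² = −r cosθ − r²(cos2θ)/√u − r⁴ sin²2θ/(4u^{3/2}),  u = L² − r² sin²θ = 0.0229649 m².
Substituting r = 0.0456 m, L = 0.1574 m, θ = 111.1°: d²x/dθ² = +0.026441 m.
a = ω²·d²x/dθ² = (7.121)²·(+0.026441) = +1.3407 m/s²;  |a| = 1.3407 m/s².

1.34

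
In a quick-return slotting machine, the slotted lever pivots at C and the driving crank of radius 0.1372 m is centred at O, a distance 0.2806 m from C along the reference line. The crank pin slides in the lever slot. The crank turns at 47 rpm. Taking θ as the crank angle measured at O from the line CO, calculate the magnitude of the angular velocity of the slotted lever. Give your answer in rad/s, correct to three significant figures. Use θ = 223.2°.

ω = 4.922 rad/s (from 47 rpm).
Crank pin A relative to C: A = (d + r cosθ, r sinθ); lever angle φ = atan2(r sinθ, d + r cosθ).
Differentiating tanφ: φ̇ = rω(d cosθ + r)/(d² + r² + 2dr cosθ).
d² + r² + 2dr cosθ = |CA|² = 0.0414321 m²;  d cosθ + r = -0.067349 m.
|ω_lever| = |0.1372·4.922·-0.067349| / 0.0414321 = 1.0977 rad/s.

1.10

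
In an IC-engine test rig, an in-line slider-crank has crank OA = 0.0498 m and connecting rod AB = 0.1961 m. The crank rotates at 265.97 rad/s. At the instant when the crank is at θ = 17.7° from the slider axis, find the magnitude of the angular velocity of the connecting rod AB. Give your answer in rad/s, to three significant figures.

ω = 266 rad/s
The rod makes angle φ with the slider axis where L sinφ = r sinθ; differentiating, L cosφ·φ̇ = r ω cosθ.
L cosφ = √(L² − r² sin²θ) = 0.19551 m.
|ω_rod| = r ω |cosθ| / √(L² − r² sin²θ) = 0.0498·266·0.95266/0.19551 = 64.539 rad/s.

64.5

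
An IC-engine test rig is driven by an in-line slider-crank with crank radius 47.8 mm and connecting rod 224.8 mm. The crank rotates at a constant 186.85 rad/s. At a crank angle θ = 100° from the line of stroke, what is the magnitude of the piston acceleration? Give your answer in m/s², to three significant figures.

ω = 186.8 rad/s
x(θ) = r cosθ + √(L² − r² sin²θ); with ω constant, a = ω²·d²x/dθ².
d²x/dθ² = −r cosθ − r²(cos2θ)/√u − r⁴ sin²2θ/(4u^{3/2}),  u = L² − r² sin²θ = 0.0483191 m².
Substituting r = 0.0478 m, L = 0.2248 m, θ = 100°: d²x/dθ² = +0.018053 m.
a = ω²·d²x/dθ² = (186.8)²·(+0.018053) = +630.3 m/s²;  |a| = 630.3 m/s².

630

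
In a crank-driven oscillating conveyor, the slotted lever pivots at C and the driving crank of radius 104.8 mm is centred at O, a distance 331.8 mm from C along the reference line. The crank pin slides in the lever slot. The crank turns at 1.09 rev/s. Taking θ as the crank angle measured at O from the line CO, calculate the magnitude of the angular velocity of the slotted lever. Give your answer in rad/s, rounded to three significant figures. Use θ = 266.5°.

ω = 6.849 rad/s (from 1.09 rev/s).
Crank pin A relative to C: A = (d + r cosθ, r sinθ); lever angle φ = atan2(r sinθ, d + r cosθ).
Differentiating tanφ: φ̇ = rω(d cosθ + r)/(d² + r² + 2dr cosθ).
d² + r² + 2dr cosθ = |CA|² = 0.116829 m²;  d cosθ + r = +0.084544 m.
|ω_lever| = |0.1048·6.849·+0.084544| / 0.116829 = 0.5194 rad/s.

0.519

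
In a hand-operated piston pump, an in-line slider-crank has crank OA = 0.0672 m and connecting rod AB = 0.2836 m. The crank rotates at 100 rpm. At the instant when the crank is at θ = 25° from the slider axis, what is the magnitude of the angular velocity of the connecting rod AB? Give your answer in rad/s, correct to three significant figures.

2.26

ω = 10.47 rad/s (converted from 100 rpm).
The rod makes angle φ with the slider axis where L sinφ = r sinθ; differentiating, L cosφ·φ̇ = r ω cosθ.
L cosφ = √(L² − r² sin²θ) = 0.28217 m.
|ω_rod| = r ω |cosθ| / √(L² − r² sin²θ) = 0.0672·10.47·0.90631/0.28217 = 2.2602 rad/s.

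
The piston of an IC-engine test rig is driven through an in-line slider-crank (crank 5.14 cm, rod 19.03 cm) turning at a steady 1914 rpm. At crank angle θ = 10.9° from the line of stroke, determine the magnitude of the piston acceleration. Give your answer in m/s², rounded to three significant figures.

2550

ω = 2π·1914/60 = 200.4 rad/s
x(θ) = r cosθ + √(L² − r² sin²θ); with ω constant, a = ω²·d²x/dθ².
d²x/dθ² = −r cosθ − r²(cos2θ)/√u − r⁴ sin²2θ/(4u^{3/2}),  u = L² − r² sin²θ = 0.0361196 m².
Substituting r = 0.0514 m, L = 0.1903 m, θ = 10.9°: d²x/dθ² = -0.063415 m.
a = ω²·d²x/dθ² = (200.4)²·(-0.063415) = -2547.6 m/s²;  |a| = 2547.6 m/s².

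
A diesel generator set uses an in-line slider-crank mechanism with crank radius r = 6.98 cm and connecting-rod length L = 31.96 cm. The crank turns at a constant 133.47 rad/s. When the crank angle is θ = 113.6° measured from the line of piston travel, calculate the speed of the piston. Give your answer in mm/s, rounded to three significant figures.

ω = 133.5 rad/s
For an in-line slider-crank, x = r cosθ + √(L² − r² sin²θ), so v = −rω sinθ·[1 + r cosθ/√(L² − r² sin²θ)].
With r = 0.0698 m, L = 0.3196 m, θ = 113.6°: √(L² − r² sin²θ) = 0.31313 m.
v = −0.0698·133.5·0.91636·[1 + 0.0698·-0.40035/0.31313] = -7.7752 m/s.
|v| = 7.7752 m/s = 7775.2 mm/s.

7780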